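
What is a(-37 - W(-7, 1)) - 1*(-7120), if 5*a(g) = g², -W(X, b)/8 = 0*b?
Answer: 36969/5 ≈ 7393.8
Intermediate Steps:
W(X, b) = 0 (W(X, b) = -0*b = -8*0 = 0)
a(g) = g²/5
a(-37 - W(-7, 1)) - 1*(-7120) = (-37 - 1*0)²/5 - 1*(-7120) = (-37 + 0)²/5 + 7120 = (⅕)*(-37)² + 7120 = (⅕)*1369 + 7120 = 1369/5 + 7120 = 36969/5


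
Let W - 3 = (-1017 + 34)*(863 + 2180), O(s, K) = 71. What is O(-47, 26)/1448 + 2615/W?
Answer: 104296683/2165676584 ≈ 0.048159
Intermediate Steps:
W = -2991266 (W = 3 + (-1017 + 34)*(863 + 2180) = 3 - 983*3043 = 3 - 2991269 = -2991266)
O(-47, 26)/1448 + 2615/W = 71/1448 + 2615/(-2991266) = 71*(1/1448) + 2615*(-1/2991266) = 71/1448 - 2615/2991266 = 104296683/2165676584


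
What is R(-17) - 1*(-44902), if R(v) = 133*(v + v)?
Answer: 40380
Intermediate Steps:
R(v) = 266*v (R(v) = 133*(2*v) = 266*v)
R(-17) - 1*(-44902) = 266*(-17) - 1*(-44902) = -4522 + 44902 = 40380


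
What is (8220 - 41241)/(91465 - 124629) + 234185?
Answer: 7766544361/33164 ≈ 2.3419e+5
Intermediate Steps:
(8220 - 41241)/(91465 - 124629) + 234185 = -33021/(-33164) + 234185 = -33021*(-1/33164) + 234185 = 33021/33164 + 234185 = 7766544361/33164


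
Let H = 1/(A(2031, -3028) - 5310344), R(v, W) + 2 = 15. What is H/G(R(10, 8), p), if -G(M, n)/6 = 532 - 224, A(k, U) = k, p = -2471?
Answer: 1/9809762424 ≈ 1.0194e-10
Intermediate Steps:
R(v, W) = 13 (R(v, W) = -2 + 15 = 13)
G(M, n) = -1848 (G(M, n) = -6*(532 - 224) = -6*308 = -1848)
H = -1/5308313 (H = 1/(2031 - 5310344) = 1/(-5308313) = -1/5308313 ≈ -1.8838e-7)
H/G(R(10, 8), p) = -1/5308313/(-1848) = -1/5308313*(-1/1848) = 1/9809762424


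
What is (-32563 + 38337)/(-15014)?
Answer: -2887/7507 ≈ -0.38457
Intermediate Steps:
(-32563 + 38337)/(-15014) = 5774*(-1/15014) = -2887/7507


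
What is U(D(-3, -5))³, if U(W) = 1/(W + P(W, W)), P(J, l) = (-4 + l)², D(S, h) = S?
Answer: 1/97336 ≈ 1.0274e-5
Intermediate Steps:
U(W) = 1/(W + (-4 + W)²)
U(D(-3, -5))³ = (1/(-3 + (-4 - 3)²))³ = (1/(-3 + (-7)²))³ = (1/(-3 + 49))³ = (1/46)³ = 1/97336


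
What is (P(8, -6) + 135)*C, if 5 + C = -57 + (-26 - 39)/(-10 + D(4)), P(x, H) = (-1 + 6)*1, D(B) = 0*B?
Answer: -7770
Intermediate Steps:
D(B) = 0
P(x, H) = 5 (P(x, H) = 5*1 = 5)
C = -111/2 (C = -5 + (-57 + (-26 - 39)/(-10 + 0)) = -5 + (-57 - 65/(-10)) = -5 + (-57 - 65*(-⅒)) = -5 + (-57 + 13/2) = -5 - 101/2 = -111/2 ≈ -55.500)
(P(8, -6) + 135)*C = (5 + 135)*(-111/2) = 140*(-111/2) = -7770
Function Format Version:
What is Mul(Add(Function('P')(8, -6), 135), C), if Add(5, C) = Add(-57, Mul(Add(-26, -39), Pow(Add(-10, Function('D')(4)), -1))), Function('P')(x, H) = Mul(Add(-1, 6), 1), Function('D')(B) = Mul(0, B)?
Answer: -7770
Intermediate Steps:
Function('D')(B) = 0
Function('P')(x, H) = 5 (Function('P')(x, H) = Mul(5, 1) = 5)
C = Rational(-111, 2) (C = Add(-5, Add(-57, Mul(Add(-26, -39), Pow(Add(-10, 0), -1)))) = Add(-5, Add(-57, Mul(-65, Pow(-10, -1)))) = Add(-5, Add(-57, Mul(-65, Rational(-1, 10)))) = Add(-5, Add(-57, Rational(13, 2))) = Add(-5, Rational(-101, 2)) = Rational(-111, 2) ≈ -55.500)
Mul(Add(Function('P')(8, -6), 135), C) = Mul(Add(5, 135), Rational(-111, 2)) = Mul(140, Rational(-111, 2)) = -7770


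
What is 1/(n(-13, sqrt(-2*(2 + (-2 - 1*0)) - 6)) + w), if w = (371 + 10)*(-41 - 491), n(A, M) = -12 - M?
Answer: I/(sqrt(6) - 202704*I) ≈ -4.9333e-6 + 5.9614e-11*I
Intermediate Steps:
w = -202692 (w = 381*(-532) = -202692)
1/(n(-13, sqrt(-2*(2 + (-2 - 1*0)) - 6)) + w) = 1/((-12 - sqrt(-2*(2 + (-2 - 1*0)) - 6)) - 202692) = 1/((-12 - sqrt(-2*(2 + (-2 + 0)) - 6)) - 202692) = 1/((-12 - sqrt(-2*(2 - 2) - 6)) - 202692) = 1/((-12 - sqrt(-2*0 - 6)) - 202692) = 1/((-12 - sqrt(0 - 6)) - 202692) = 1/((-12 - sqrt(-6)) - 202692) = 1/((-12 - I*sqrt(6)) - 202692) = 1/(-202704 - I*sqrt(6))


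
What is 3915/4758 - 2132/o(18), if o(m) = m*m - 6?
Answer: -1483181/252174 ≈ -5.8816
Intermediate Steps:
o(m) = -6 + m² (o(m) = m² - 6 = -6 + m²)
3915/4758 - 2132/o(18) = 3915/4758 - 2132/(-6 + 18²) = 3915*(1/4758) - 2132/(-6 + 324) = 1305/1586 - 2132/318 = 1305/1586 - 2132*1/318 = 1305/1586 - 1066/159 = -1483181/252174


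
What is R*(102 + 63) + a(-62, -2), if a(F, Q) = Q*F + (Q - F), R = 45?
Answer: 7609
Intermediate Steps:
a(F, Q) = Q - F + F*Q (a(F, Q) = F*Q + (Q - F) = Q - F + F*Q)
R*(102 + 63) + a(-62, -2) = 45*(102 + 63) + (-2 - 1*(-62) - 62*(-2)) = 45*165 + (-2 + 62 + 124) = 7425 + 184 = 7609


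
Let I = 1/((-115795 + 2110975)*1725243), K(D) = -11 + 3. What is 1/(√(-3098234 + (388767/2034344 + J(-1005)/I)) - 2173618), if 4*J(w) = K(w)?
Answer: -4421886736592/23616616017991482705 - 2*I*√7122809696314154325061514/23616616017991482705 ≈ -1.8724e-7 - 2.2602e-7*I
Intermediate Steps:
K(D) = -8
J(w) = -2 (J(w) = (¼)*(-8) = -2)
I = 1/3442170328740 (I = (1/1725243)/1995180 = (1/1995180)*(1/1725243) = 1/3442170328740 ≈ 2.9051e-13)
1/(√(-3098234 + (388767/2034344 + J(-1005)/I)) - 2173618) = 1/(√(-3098234 + (388767/2034344 - 2/1/3442170328740)) - 2173618) = 1/(√(-3098234 + (388767*(1/2034344) - 2*3442170328740)) - 2173618) = 1/(√(-3098234 + (388767/2034344 - 6884340657480)) - 2173618) = 1/(√(-3098234 - 14005117110500104353/2034344) - 2173618) = 1/(√(-14005123413373852849/2034344) - 2173618) = 1/(I*√7122809696314154325061514/1017172 - 2173618) = 1/(-2173618 + I*√7122809696314154325061514/1017172)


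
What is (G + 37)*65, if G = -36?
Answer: 65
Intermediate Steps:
(G + 37)*65 = (-36 + 37)*65 = 1*65 = 65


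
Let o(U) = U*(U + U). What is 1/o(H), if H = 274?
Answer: 1/150152 ≈ 6.6599e-6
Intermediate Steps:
o(U) = 2*U² (o(U) = U*(2*U) = 2*U²)
1/o(H) = 1/(2*274²) = 1/(2*75076) = 1/150152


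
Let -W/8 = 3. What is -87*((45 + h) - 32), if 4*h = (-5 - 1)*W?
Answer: -4263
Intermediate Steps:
W = -24 (W = -8*3 = -24)
h = 36 (h = ((-5 - 1)*(-24))/4 = (-6*(-24))/4 = (1/4)*144 = 36)
-87*((45 + h) - 32) = -87*((45 + 36) - 32) = -87*(81 - 32) = -87*49 = -4263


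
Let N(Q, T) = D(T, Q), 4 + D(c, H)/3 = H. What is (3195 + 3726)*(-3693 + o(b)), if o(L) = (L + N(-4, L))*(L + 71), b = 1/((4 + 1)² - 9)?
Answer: -9557063559/256 ≈ -3.7332e+7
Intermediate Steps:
D(c, H) = -12 + 3*H
N(Q, T) = -12 + 3*Q
b = 1/16 (b = 1/(5² - 9) = 1/(25 - 9) = 1/16 ≈ 0.062500)
o(L) = (-24 + L)*(71 + L) (o(L) = (L + (-12 + 3*(-4)))*(L + 71) = (L + (-12 - 12))*(71 + L) = (L - 24)*(71 + L) = (-24 + L)*(71 + L))
(3195 + 3726)*(-3693 + o(b)) = (3195 + 3726)*(-3693 + (-1704 + (1/16)² + 47*(1/16))) = 6921*(-3693 + (-1704 + 1/256 + 47/16)) = 6921*(-3693 - 435471/256) = 6921*(-1380879/256) = -9557063559/256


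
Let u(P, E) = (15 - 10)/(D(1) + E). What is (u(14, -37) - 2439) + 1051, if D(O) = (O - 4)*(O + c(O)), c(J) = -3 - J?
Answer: -38869/28 ≈ -1388.2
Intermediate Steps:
D(O) = 12 - 3*O (D(O) = (O - 4)*(O + (-3 - O)) = (-4 + O)*(-3) = 12 - 3*O)
u(P, E) = 5/(9 + E) (u(P, E) = (15 - 10)/((12 - 3*1) + E) = 5/((12 - 3) + E) = 5/(9 + E))
(u(14, -37) - 2439) + 1051 = (5/(9 - 37) - 2439) + 1051 = (5/(-28) - 2439) + 1051 = (5*(-1/28) - 2439) + 1051 = (-5/28 - 2439) + 1051 = -68297/28 + 1051 = -38869/28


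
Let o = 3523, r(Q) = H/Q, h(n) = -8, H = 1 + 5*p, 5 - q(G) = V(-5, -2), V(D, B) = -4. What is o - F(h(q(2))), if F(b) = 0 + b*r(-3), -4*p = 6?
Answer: 10621/3 ≈ 3540.3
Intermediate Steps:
p = -3/2 (p = -¼*6 = -3/2 ≈ -1.5000)
q(G) = 9 (q(G) = 5 - 1*(-4) = 5 + 4 = 9)
H = -13/2 (H = 1 + 5*(-3/2) = 1 - 15/2 = -13/2 ≈ -6.5000)
r(Q) = -13/(2*Q)
F(b) = 13*b/6 (F(b) = 0 + b*(-13/2/(-3)) = 0 + b*(-13/2*(-⅓)) = 0 + b*(13/6) = 0 + 13*b/6 = 13*b/6)
o - F(h(q(2))) = 3523 - 13*(-8)/6 = 3523 - 1*(-52/3) = 3523 + 52/3 = 10621/3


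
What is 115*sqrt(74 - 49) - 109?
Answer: 466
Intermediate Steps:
115*sqrt(74 - 49) - 109 = 115*sqrt(25) - 109 = 115*5 - 109 = 575 - 109 = 466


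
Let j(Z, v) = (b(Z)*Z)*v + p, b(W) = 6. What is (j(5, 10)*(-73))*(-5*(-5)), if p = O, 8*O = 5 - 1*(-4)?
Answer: -4396425/8 ≈ -5.4955e+5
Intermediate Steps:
O = 9/8 (O = (5 - 1*(-4))/8 = (5 + 4)/8 = (⅛)*9 = 9/8 ≈ 1.1250)
p = 9/8 ≈ 1.1250
j(Z, v) = 9/8 + 6*Z*v (j(Z, v) = (6*Z)*v + 9/8 = 6*Z*v + 9/8 = 9/8 + 6*Z*v)
(j(5, 10)*(-73))*(-5*(-5)) = ((9/8 + 6*5*10)*(-73))*(-5*(-5)) = ((9/8 + 300)*(-73))*25 = ((2409/8)*(-73))*25 = -175857/8*25 = -4396425/8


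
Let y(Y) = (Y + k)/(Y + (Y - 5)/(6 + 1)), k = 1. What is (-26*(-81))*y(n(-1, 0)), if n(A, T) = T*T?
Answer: -14742/5 ≈ -2948.4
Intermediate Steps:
n(A, T) = T²
y(Y) = (1 + Y)/(-5/7 + 8*Y/7) (y(Y) = (Y + 1)/(Y + (Y - 5)/(6 + 1)) = (1 + Y)/(Y + (-5 + Y)/7) = (1 + Y)/(Y + (-5 + Y)*(⅐)) = (1 + Y)/(Y + (-5/7 + Y/7)) = (1 + Y)/(-5/7 + 8*Y/7))
(-26*(-81))*y(n(-1, 0)) = (-26*(-81))*(7*(1 + 0²)/(-5 + 8*0²)) = 2106*(7*(1 + 0)/(-5 + 8*0)) = 2106*(7*1/(-5 + 0)) = 2106*(7*1/(-5)) = 2106*(7*(-⅕)*1) = 2106*(-7/5) = -14742/5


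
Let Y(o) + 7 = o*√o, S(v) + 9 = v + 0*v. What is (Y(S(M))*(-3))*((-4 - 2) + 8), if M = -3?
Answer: 42 + 144*I*√3 ≈ 42.0 + 249.42*I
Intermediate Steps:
S(v) = -9 + v (S(v) = -9 + (v + 0*v) = -9 + (v + 0) = -9 + v)
Y(o) = -7 + o^(3/2) (Y(o) = -7 + o*√o = -7 + o^(3/2))
(Y(S(M))*(-3))*((-4 - 2) + 8) = ((-7 + (-9 - 3)^(3/2))*(-3))*((-4 - 2) + 8) = ((-7 + (-12)^(3/2))*(-3))*(-6 + 8) = ((-7 - 24*I*√3)*(-3))*2 = (21 + 72*I*√3)*2 = 42 + 144*I*√3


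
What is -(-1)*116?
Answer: 116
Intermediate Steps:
-(-1)*116 = -1*(-116) = 116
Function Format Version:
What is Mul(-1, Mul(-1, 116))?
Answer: 116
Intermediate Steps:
Mul(-1, Mul(-1, 116)) = Mul(-1, -116) = 116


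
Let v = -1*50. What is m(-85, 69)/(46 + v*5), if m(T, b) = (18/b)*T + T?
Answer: 145/276 ≈ 0.52536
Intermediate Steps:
v = -50
m(T, b) = T + 18*T/b (m(T, b) = 18*T/b + T = T + 18*T/b)
m(-85, 69)/(46 + v*5) = (-85*(18 + 69)/69)/(46 - 50*5) = (-85*1/69*87)/(46 - 250) = -2465/23/(-204) = -2465/23*(-1/204) = 145/276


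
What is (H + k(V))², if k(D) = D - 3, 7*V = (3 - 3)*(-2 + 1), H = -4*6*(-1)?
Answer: 441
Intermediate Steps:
H = 24 (H = -24*(-1) = 24)
V = 0 (V = ((3 - 3)*(-2 + 1))/7 = (0*(-1))/7 = (⅐)*0 = 0)
k(D) = -3 + D
(H + k(V))² = (24 + (-3 + 0))² = (24 - 3)² = 21² = 441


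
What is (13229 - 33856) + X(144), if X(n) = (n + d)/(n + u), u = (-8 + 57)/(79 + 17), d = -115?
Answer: -286155587/13873 ≈ -20627.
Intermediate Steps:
u = 49/96 ≈ 0.51042
X(n) = (-115 + n)/(49/96 + n) (X(n) = (n - 115)/(n + 49/96) = (-115 + n)/(49/96 + n))
(13229 - 33856) + X(144) = (13229 - 33856) + 96*(-115 + 144)/(49 + 96*144) = -20627 + 96*29/(49 + 13824) = -20627 + 96*29/13873 = -20627 + 96*(1/13873)*29 = -20627 + 2784/13873 = -286155587/13873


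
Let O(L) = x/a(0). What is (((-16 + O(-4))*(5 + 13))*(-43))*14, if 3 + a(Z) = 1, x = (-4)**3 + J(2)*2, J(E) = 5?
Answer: -119196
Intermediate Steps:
x = -54 (x = (-4)**3 + 5*2 = -64 + 10 = -54)
a(Z) = -2 (a(Z) = -3 + 1 = -2)
O(L) = 27 (O(L) = -54/(-2) = -54*(-1/2) = 27)
(((-16 + O(-4))*(5 + 13))*(-43))*14 = (((-16 + 27)*(5 + 13))*(-43))*14 = ((11*18)*(-43))*14 = (198*(-43))*14 = -8514*14 = -119196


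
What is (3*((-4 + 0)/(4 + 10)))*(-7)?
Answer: 6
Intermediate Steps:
(3*((-4 + 0)/(4 + 10)))*(-7) = (3*(-4/14))*(-7) = (3*(-4*1/14))*(-7) = (3*(-2/7))*(-7) = -6/7*(-7) = 6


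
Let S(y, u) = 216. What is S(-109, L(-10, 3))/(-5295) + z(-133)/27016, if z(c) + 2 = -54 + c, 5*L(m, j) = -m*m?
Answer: -2278737/47683240 ≈ -0.047789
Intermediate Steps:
L(m, j) = -m²/5 (L(m, j) = (-m*m)/5 = (-m²)/5 = -m²/5)
z(c) = -56 + c (z(c) = -2 + (-54 + c) = -56 + c)
S(-109, L(-10, 3))/(-5295) + z(-133)/27016 = 216/(-5295) + (-56 - 133)/27016 = 216*(-1/5295) - 189*1/27016 = -72/1765 - 189/27016 = -2278737/47683240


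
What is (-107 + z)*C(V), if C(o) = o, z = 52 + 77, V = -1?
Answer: -22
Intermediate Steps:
z = 129
(-107 + z)*C(V) = (-107 + 129)*(-1) = 22*(-1) = -22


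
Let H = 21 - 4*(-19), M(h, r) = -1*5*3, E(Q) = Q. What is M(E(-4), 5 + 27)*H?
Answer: -1455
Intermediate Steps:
M(h, r) = -15 (M(h, r) = -5*3 = -15)
H = 97 (H = 21 + 76 = 97)
M(E(-4), 5 + 27)*H = -15*97 = -1455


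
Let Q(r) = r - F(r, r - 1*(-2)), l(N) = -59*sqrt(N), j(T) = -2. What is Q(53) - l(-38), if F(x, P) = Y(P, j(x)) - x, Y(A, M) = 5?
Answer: 101 + 59*I*sqrt(38) ≈ 101.0 + 363.7*I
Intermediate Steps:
F(x, P) = 5 - x
Q(r) = -5 + 2*r (Q(r) = r - (5 - r) = r + (-5 + r) = -5 + 2*r)
Q(53) - l(-38) = (-5 + 2*53) - (-59)*sqrt(-38) = (-5 + 106) - (-59)*I*sqrt(38) = 101 - (-59)*I*sqrt(38) = 101 + 59*I*sqrt(38)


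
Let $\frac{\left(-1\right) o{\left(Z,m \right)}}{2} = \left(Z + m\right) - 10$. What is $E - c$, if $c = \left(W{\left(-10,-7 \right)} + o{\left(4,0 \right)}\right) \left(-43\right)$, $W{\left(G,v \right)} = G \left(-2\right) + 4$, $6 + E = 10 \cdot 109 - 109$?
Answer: $2523$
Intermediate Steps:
$o{\left(Z,m \right)} = 20 - 2 Z - 2 m$ ($o{\left(Z,m \right)} = - 2 \left(\left(Z + m\right) - 10\right) = - 2 \left(-10 + Z + m\right) = 20 - 2 Z - 2 m$)
$E = 975$ ($E = -6 + \left(10 \cdot 109 - 109\right) = -6 + \left(1090 - 109\right) = -6 + 981 = 975$)
$W{\left(G,v \right)} = 4 - 2 G$ ($W{\left(G,v \right)} = - 2 G + 4 = 4 - 2 G$)
$c = -1548$ ($c = \left(\left(4 - -20\right) - -12\right) \left(-43\right) = \left(\left(4 + 20\right) + \left(20 - 8 + 0\right)\right) \left(-43\right) = \left(24 + 12\right) \left(-43\right) = 36 \left(-43\right) = -1548$)
$E - c = 975 - -1548 = 975 + 1548 = 2523$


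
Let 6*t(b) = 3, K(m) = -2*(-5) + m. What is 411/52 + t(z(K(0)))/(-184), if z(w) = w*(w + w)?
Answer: 37799/4784 ≈ 7.9011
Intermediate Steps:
K(m) = 10 + m
z(w) = 2*w**2 (z(w) = w*(2*w) = 2*w**2)
t(b) = 1/2 (t(b) = (1/6)*3 = 1/2)
411/52 + t(z(K(0)))/(-184) = 411/52 + (1/2)/(-184) = 411*(1/52) + (1/2)*(-1/184) = 411/52 - 1/368 = 37799/4784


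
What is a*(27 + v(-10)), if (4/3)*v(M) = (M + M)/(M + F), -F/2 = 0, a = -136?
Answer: -3876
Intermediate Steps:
F = 0 (F = -2*0 = 0)
v(M) = 3/2 (v(M) = 3*((M + M)/(M + 0))/4 = 3*((2*M)/M)/4 = (¾)*2 = 3/2)
a*(27 + v(-10)) = -136*(27 + 3/2) = -136*57/2 = -3876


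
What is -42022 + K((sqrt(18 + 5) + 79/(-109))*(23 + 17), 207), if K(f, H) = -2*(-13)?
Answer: -41996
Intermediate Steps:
K(f, H) = 26
-42022 + K((sqrt(18 + 5) + 79/(-109))*(23 + 17), 207) = -42022 + 26 = -41996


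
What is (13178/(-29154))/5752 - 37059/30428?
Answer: -776870726357/637823398728 ≈ -1.2180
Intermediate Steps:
(13178/(-29154))/5752 - 37059/30428 = (13178*(-1/29154))*(1/5752) - 37059*1/30428 = -6589/14577*1/5752 - 37059/30428 = -6589/83846904 - 37059/30428 = -776870726357/637823398728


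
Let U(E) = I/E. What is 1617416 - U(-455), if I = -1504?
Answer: 735922776/455 ≈ 1.6174e+6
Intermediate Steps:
U(E) = -1504/E
1617416 - U(-455) = 1617416 - (-1504)/(-455) = 1617416 - (-1504)*(-1)/455 = 1617416 - 1*1504/455 = 1617416 - 1504/455 = 735922776/455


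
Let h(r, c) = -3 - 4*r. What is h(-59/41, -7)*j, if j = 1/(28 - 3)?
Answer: 113/1025 ≈ 0.11024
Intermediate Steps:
j = 1/25 ≈ 0.040000
h(-59/41, -7)*j = (-3 - (-236)/41)*(1/25) = (-3 - 4*(-59/41))*(1/25) = (-3 + 236/41)*(1/25) = (113/41)*(1/25) = 113/1025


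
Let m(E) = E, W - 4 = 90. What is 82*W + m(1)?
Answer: 7709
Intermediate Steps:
W = 94 (W = 4 + 90 = 94)
82*W + m(1) = 82*94 + 1 = 7708 + 1 = 7709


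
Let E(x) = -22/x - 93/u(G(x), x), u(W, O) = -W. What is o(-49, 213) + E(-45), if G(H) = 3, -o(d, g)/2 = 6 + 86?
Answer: -6863/45 ≈ -152.51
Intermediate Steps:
o(d, g) = -184 (o(d, g) = -2*(6 + 86) = -2*92 = -184)
E(x) = 31 - 22/x (E(x) = -22/x - 93/((-1*3)) = -22/x - 93/(-3) = -22/x - 93*(-⅓) = -22/x + 31 = 31 - 22/x)
o(-49, 213) + E(-45) = -184 + (31 - 22/(-45)) = -184 + (31 - 22*(-1/45)) = -184 + (31 + 22/45) = -184 + 1417/45 = -6863/45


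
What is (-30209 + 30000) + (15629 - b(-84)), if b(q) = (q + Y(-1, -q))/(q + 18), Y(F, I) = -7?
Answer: 1017629/66 ≈ 15419.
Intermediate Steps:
b(q) = (-7 + q)/(18 + q) (b(q) = (q - 7)/(q + 18) = (-7 + q)/(18 + q))
(-30209 + 30000) + (15629 - b(-84)) = (-30209 + 30000) + (15629 - (-7 - 84)/(18 - 84)) = -209 + (15629 - (-91)/(-66)) = -209 + (15629 - (-1)*(-91)/66) = -209 + (15629 - 1*91/66) = -209 + (15629 - 91/66) = -209 + 1031423/66 = 1017629/66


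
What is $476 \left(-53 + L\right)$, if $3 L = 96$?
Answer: $-9996$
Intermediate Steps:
$L = 32$ ($L = \frac{1}{3} \cdot 96 = 32$)
$476 \left(-53 + L\right) = 476 \left(-53 + 32\right) = 476 \left(-21\right) = -9996$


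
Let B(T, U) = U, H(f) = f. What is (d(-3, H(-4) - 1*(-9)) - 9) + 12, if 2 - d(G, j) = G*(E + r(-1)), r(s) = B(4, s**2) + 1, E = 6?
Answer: 29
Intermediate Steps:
r(s) = 1 + s**2 (r(s) = s**2 + 1 = 1 + s**2)
d(G, j) = 2 - 8*G (d(G, j) = 2 - G*(6 + (1 + (-1)**2)) = 2 - G*(6 + (1 + 1)) = 2 - G*(6 + 2) = 2 - G*8 = 2 - 8*G)
(d(-3, H(-4) - 1*(-9)) - 9) + 12 = ((2 - 8*(-3)) - 9) + 12 = ((2 + 24) - 9) + 12 = (26 - 9) + 12 = 17 + 12 = 29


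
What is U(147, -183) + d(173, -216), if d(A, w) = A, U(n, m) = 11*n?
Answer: 1790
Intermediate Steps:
U(147, -183) + d(173, -216) = 11*147 + 173 = 1617 + 173 = 1790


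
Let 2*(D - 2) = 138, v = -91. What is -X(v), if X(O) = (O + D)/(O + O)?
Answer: -10/91 ≈ -0.10989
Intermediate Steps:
D = 71 (D = 2 + (½)*138 = 2 + 69 = 71)
X(O) = (71 + O)/(2*O) (X(O) = (O + 71)/(O + O) = (71 + O)/((2*O)) = (71 + O)*(1/(2*O)) = (71 + O)/(2*O))
-X(v) = -(71 - 91)/(2*(-91)) = -(-1)*(-20)/(2*91) = -1*10/91 = -10/91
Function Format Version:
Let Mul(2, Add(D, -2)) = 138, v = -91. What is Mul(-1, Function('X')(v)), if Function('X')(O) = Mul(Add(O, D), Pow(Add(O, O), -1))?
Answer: Rational(-10, 91) ≈ -0.10989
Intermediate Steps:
D = 71 (D = Add(2, Mul(Rational(1, 2), 138)) = Add(2, 69) = 71)
Function('X')(O) = Mul(Rational(1, 2), Pow(O, -1), Add(71, O)) (Function('X')(O) = Mul(Add(O, 71), Pow(Add(O, O), -1)) = Mul(Add(71, O), Pow(Mul(2, O), -1)) = Mul(Add(71, O), Mul(Rational(1, 2), Pow(O, -1))) = Mul(Rational(1, 2), Pow(O, -1), Add(71, O)))
Mul(-1, Function('X')(v)) = Mul(-1, Mul(Rational(1, 2), Pow(-91, -1), Add(71, -91))) = Mul(-1, Mul(Rational(1, 2), Rational(-1, 91), -20)) = Mul(-1, Rational(10, 91)) = Rational(-10, 91)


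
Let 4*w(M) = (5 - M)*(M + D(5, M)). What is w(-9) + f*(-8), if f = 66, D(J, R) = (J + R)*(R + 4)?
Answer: -979/2 ≈ -489.50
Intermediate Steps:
D(J, R) = (4 + R)*(J + R) (D(J, R) = (J + R)*(4 + R) = (4 + R)*(J + R))
w(M) = (5 - M)*(20 + M**2 + 10*M)/4 (w(M) = ((5 - M)*(M + (M**2 + 4*5 + 4*M + 5*M)))/4 = ((5 - M)*(M + (M**2 + 20 + 4*M + 5*M)))/4 = ((5 - M)*(M + (20 + M**2 + 9*M)))/4 = ((5 - M)*(20 + M**2 + 10*M))/4 = (5 - M)*(20 + M**2 + 10*M)/4)
w(-9) + f*(-8) = (25 - 5/4*(-9)**2 - 1/4*(-9)**3 + (15/2)*(-9)) + 66*(-8) = (25 - 5/4*81 - 1/4*(-729) - 135/2) - 528 = (25 - 405/4 + 729/4 - 135/2) - 528 = 77/2 - 528 = -979/2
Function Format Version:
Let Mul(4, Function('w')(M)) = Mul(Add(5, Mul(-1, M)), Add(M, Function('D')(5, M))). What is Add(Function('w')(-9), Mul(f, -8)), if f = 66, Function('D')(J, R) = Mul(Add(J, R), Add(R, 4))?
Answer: Rational(-979, 2) ≈ -489.50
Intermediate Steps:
Function('D')(J, R) = Mul(Add(4, R), Add(J, R)) (Function('D')(J, R) = Mul(Add(J, R), Add(4, R)) = Mul(Add(4, R), Add(J, R)))
Function('w')(M) = Mul(Rational(1, 4), Add(5, Mul(-1, M)), Add(20, Pow(M, 2), Mul(10, M))) (Function('w')(M) = Mul(Rational(1, 4), Mul(Add(5, Mul(-1, M)), Add(M, Add(Pow(M, 2), Mul(4, 5), Mul(4, M), Mul(5, M))))) = Mul(Rational(1, 4), Mul(Add(5, Mul(-1, M)), Add(M, Add(Pow(M, 2), 20, Mul(4, M), Mul(5, M))))) = Mul(Rational(1, 4), Mul(Add(5, Mul(-1, M)), Add(M, Add(20, Pow(M, 2), Mul(9, M))))) = Mul(Rational(1, 4), Mul(Add(5, Mul(-1, M)), Add(20, Pow(M, 2), Mul(10, M)))) = Mul(Rational(1, 4), Add(5, Mul(-1, M)), Add(20, Pow(M, 2), Mul(10, M))))
Add(Function('w')(-9), Mul(f, -8)) = Add(Add(25, Mul(Rational(-5, 4), Pow(-9, 2)), Mul(Rational(-1, 4), Pow(-9, 3)), Mul(Rational(15, 2), -9)), Mul(66, -8)) = Add(Add(25, Mul(Rational(-5, 4), 81), Mul(Rational(-1, 4), -729), Rational(-135, 2)), -528) = Add(Add(25, Rational(-405, 4), Rational(729, 4), Rational(-135, 2)), -528) = Add(Rational(77, 2), -528) = Rational(-979, 2)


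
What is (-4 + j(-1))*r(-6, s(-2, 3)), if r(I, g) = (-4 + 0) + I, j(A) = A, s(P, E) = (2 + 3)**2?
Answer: 50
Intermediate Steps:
s(P, E) = 25 (s(P, E) = 5**2 = 25)
r(I, g) = -4 + I
(-4 + j(-1))*r(-6, s(-2, 3)) = (-4 - 1)*(-4 - 6) = -5*(-10) = 50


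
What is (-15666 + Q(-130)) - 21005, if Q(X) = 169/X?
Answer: -366723/10 ≈ -36672.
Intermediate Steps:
(-15666 + Q(-130)) - 21005 = (-15666 + 169/(-130)) - 21005 = (-15666 + 169*(-1/130)) - 21005 = (-15666 - 13/10) - 21005 = -156673/10 - 21005 = -366723/10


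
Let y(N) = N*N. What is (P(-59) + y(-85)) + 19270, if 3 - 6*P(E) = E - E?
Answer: 52991/2 ≈ 26496.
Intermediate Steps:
P(E) = ½ (P(E) = ½ - (E - E)/6 = ½ - ⅙*0 = ½ + 0 = ½)
y(N) = N²
(P(-59) + y(-85)) + 19270 = (½ + (-85)²) + 19270 = (½ + 7225) + 19270 = 14451/2 + 19270 = 52991/2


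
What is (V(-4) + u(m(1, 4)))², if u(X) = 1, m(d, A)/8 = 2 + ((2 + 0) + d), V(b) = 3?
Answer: 16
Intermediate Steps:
m(d, A) = 32 + 8*d (m(d, A) = 8*(2 + ((2 + 0) + d)) = 8*(2 + (2 + d)) = 8*(4 + d) = 32 + 8*d)
(V(-4) + u(m(1, 4)))² = (3 + 1)² = 4² = 16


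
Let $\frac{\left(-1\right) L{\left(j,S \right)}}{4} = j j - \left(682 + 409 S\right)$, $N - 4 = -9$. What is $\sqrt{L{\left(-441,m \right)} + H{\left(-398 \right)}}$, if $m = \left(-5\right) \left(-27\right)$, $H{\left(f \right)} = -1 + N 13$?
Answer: $i \sqrt{554402} \approx 744.58 i$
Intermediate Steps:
$N = -5$ ($N = 4 - 9 = -5$)
$H{\left(f \right)} = -66$ ($H{\left(f \right)} = -1 - 65 = -66$)
$m = 135$
$L{\left(j,S \right)} = 2728 - 4 j^{2} + 1636 S$ ($L{\left(j,S \right)} = - 4 \left(j j - \left(682 + 409 S\right)\right) = - 4 \left(j^{2} - \left(682 + 409 S\right)\right) = - 4 \left(-682 + j^{2} - 409 S\right) = 2728 - 4 j^{2} + 1636 S$)
$\sqrt{L{\left(-441,m \right)} + H{\left(-398 \right)}} = \sqrt{\left(2728 - 4 \left(-441\right)^{2} + 1636 \cdot 135\right) - 66} = \sqrt{\left(2728 - 777924 + 220860\right) - 66} = \sqrt{-554336 - 66} = \sqrt{-554402} = i \sqrt{554402}$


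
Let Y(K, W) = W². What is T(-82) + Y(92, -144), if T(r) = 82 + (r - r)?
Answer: 20818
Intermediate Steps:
T(r) = 82 (T(r) = 82 + 0 = 82)
T(-82) + Y(92, -144) = 82 + (-144)² = 82 + 20736 = 20818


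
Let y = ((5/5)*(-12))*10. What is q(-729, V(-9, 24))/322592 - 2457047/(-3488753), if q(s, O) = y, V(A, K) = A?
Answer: 99025631933/140680475972 ≈ 0.70390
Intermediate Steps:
y = -120 (y = ((5*(⅕))*(-12))*10 = (1*(-12))*10 = -12*10 = -120)
q(s, O) = -120
q(-729, V(-9, 24))/322592 - 2457047/(-3488753) = -120/322592 - 2457047/(-3488753) = -120*1/322592 - 2457047*(-1/3488753) = -15/40324 + 2457047/3488753 = 99025631933/140680475972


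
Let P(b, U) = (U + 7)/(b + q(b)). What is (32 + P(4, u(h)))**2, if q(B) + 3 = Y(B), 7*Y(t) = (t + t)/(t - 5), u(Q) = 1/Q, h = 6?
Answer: 11881/36 ≈ 330.03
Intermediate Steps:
Y(t) = 2*t/(7*(-5 + t)) (Y(t) = ((t + t)/(t - 5))/7 = ((2*t)/(-5 + t))/7 = (2*t/(-5 + t))/7 = 2*t/(7*(-5 + t)))
q(B) = -3 + 2*B/(7*(-5 + B))
P(b, U) = (7 + U)/(b + (105 - 19*b)/(7*(-5 + b))) (P(b, U) = (U + 7)/(b + (105 - 19*b)/(7*(-5 + b))) = (7 + U)/(b + (105 - 19*b)/(7*(-5 + b))))
(32 + P(4, u(h)))**2 = (32 + 7*(-5 + 4)*(7 + 1/6)/(105 - 19*4 + 7*4*(-5 + 4)))**2 = (32 + 7*(-1)*(7 + 1/6)/(105 - 76 + 7*4*(-1)))**2 = (32 + 7*(-1)*(43/6)/(105 - 76 - 28))**2 = (32 + 7*(-1)*(43/6)/1)**2 = (32 + 7*1*(-1)*(43/6))**2 = (32 - 301/6)**2 = (-109/6)**2 = 11881/36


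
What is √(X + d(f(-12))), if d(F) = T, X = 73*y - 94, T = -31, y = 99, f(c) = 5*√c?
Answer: √7102 ≈ 84.273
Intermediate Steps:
X = 7133 (X = 73*99 - 94 = 7227 - 94 = 7133)
d(F) = -31
√(X + d(f(-12))) = √(7133 - 31) = √7102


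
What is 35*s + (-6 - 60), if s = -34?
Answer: -1256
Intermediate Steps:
35*s + (-6 - 60) = 35*(-34) + (-6 - 60) = -1190 - 66 = -1256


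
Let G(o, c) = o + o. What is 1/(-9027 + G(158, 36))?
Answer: -1/8711 ≈ -0.00011480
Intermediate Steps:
G(o, c) = 2*o
1/(-9027 + G(158, 36)) = 1/(-9027 + 2*158) = 1/(-9027 + 316) = 1/(-8711) = -1/8711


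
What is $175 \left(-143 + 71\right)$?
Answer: $-12600$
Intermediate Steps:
$175 \left(-143 + 71\right) = 175 \left(-72\right) = -12600$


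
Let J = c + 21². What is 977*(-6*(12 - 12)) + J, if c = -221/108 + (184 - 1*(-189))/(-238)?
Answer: 5621291/12852 ≈ 437.39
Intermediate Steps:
c = -46441/12852 (c = -221*1/108 + (184 + 189)*(-1/238) = -221/108 + 373*(-1/238) = -221/108 - 373/238 = -46441/12852 ≈ -3.6135)
J = 5621291/12852 (J = -46441/12852 + 21² = -46441/12852 + 441 = 5621291/12852 ≈ 437.39)
977*(-6*(12 - 12)) + J = 977*(-6*(12 - 12)) + 5621291/12852 = 977*(-6*0) + 5621291/12852 = 977*0 + 5621291/12852 = 0 + 5621291/12852 = 5621291/12852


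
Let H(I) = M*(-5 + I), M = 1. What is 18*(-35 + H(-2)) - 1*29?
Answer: -785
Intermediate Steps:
H(I) = -5 + I (H(I) = 1*(-5 + I) = -5 + I)
18*(-35 + H(-2)) - 1*29 = 18*(-35 + (-5 - 2)) - 1*29 = 18*(-35 - 7) - 29 = 18*(-42) - 29 = -756 - 29 = -785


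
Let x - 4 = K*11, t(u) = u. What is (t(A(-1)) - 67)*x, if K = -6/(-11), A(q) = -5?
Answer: -720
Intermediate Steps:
K = 6/11 (K = -6*(-1/11) = 6/11 ≈ 0.54545)
x = 10 (x = 4 + (6/11)*11 = 4 + 6 = 10)
(t(A(-1)) - 67)*x = (-5 - 67)*10 = -72*10 = -720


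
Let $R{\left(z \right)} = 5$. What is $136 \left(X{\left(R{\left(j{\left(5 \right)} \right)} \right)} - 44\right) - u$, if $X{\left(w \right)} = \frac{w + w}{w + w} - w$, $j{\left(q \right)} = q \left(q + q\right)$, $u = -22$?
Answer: $-6506$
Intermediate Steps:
$j{\left(q \right)} = 2 q^{2}$ ($j{\left(q \right)} = q 2 q = 2 q^{2}$)
$X{\left(w \right)} = 1 - w$ ($X{\left(w \right)} = \frac{2 w}{2 w} - w = 2 w \frac{1}{2 w} - w = 1 - w$)
$136 \left(X{\left(R{\left(j{\left(5 \right)} \right)} \right)} - 44\right) - u = 136 \left(\left(1 - 5\right) - 44\right) - -22 = 136 \left(\left(1 - 5\right) - 44\right) + 22 = 136 \left(-4 - 44\right) + 22 = 136 \left(-48\right) + 22 = -6528 + 22 = -6506$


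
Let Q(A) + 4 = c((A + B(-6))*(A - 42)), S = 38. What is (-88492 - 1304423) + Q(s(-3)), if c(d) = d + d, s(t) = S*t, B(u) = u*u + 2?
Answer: -1369207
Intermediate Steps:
B(u) = 2 + u² (B(u) = u² + 2 = 2 + u²)
s(t) = 38*t
c(d) = 2*d
Q(A) = -4 + 2*(-42 + A)*(38 + A) (Q(A) = -4 + 2*((A + (2 + (-6)²))*(A - 42)) = -4 + 2*((A + (2 + 36))*(-42 + A)) = -4 + 2*((A + 38)*(-42 + A)) = -4 + 2*((38 + A)*(-42 + A)) = -4 + 2*((-42 + A)*(38 + A)) = -4 + 2*(-42 + A)*(38 + A))
(-88492 - 1304423) + Q(s(-3)) = (-88492 - 1304423) + (-3196 - 304*(-3) + 2*(38*(-3))²) = -1392915 + (-3196 - 8*(-114) + 2*(-114)²) = -1392915 + (-3196 + 912 + 2*12996) = -1392915 + (-3196 + 912 + 25992) = -1392915 + 23708 = -1369207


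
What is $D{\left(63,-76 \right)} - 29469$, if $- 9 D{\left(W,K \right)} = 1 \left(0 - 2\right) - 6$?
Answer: $- \frac{265213}{9} \approx -29468.0$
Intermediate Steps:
$D{\left(W,K \right)} = \frac{8}{9}$ ($D{\left(W,K \right)} = - \frac{1 \left(0 - 2\right) - 6}{9} = - \frac{1 \left(-2\right) - 6}{9} = - \frac{-2 - 6}{9} = \left(- \frac{1}{9}\right) \left(-8\right) = \frac{8}{9}$)
$D{\left(63,-76 \right)} - 29469 = \frac{8}{9} - 29469 = - \frac{265213}{9}$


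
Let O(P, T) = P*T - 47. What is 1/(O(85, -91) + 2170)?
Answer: -1/5612 ≈ -0.00017819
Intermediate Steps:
O(P, T) = -47 + P*T
1/(O(85, -91) + 2170) = 1/((-47 + 85*(-91)) + 2170) = 1/((-47 - 7735) + 2170) = 1/(-7782 + 2170) = 1/(-5612) = -1/5612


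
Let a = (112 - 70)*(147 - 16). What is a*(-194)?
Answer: -1067388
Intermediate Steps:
a = 5502 (a = 42*131 = 5502)
a*(-194) = 5502*(-194) = -1067388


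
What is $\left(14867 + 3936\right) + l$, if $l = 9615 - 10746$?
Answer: $17672$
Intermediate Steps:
$l = -1131$
$\left(14867 + 3936\right) + l = \left(14867 + 3936\right) - 1131 = 18803 - 1131 = 17672$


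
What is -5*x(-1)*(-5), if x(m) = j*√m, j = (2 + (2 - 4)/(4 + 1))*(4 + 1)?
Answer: 200*I ≈ 200.0*I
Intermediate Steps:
j = 8 (j = (2 - 2/5)*5 = (2 - 2*⅕)*5 = (2 - ⅖)*5 = (8/5)*5 = 8)
x(m) = 8*√m
-5*x(-1)*(-5) = -5*(8*√(-1))*(-5) = -5*(8*I)*(-5) = -40*I*(-5) = -(-200)*I = 200*I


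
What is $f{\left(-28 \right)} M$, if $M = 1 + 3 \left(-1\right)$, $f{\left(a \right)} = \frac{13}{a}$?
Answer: $\frac{13}{14} \approx 0.92857$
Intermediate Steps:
$M = -2$ ($M = 1 - 3 = -2$)
$f{\left(-28 \right)} M = \frac{13}{-28} \left(-2\right) = 13 \left(- \frac{1}{28}\right) \left(-2\right) = \left(- \frac{13}{28}\right) \left(-2\right) = \frac{13}{14}$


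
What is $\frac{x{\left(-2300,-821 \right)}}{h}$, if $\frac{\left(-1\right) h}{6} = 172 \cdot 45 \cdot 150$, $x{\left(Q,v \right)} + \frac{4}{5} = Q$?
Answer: $\frac{719}{2176875} \approx 0.00033029$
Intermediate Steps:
$x{\left(Q,v \right)} = - \frac{4}{5} + Q$
$h = -6966000$ ($h = - 6 \cdot 172 \cdot 45 \cdot 150 = - 6 \cdot 7740 \cdot 150 = \left(-6\right) 1161000 = -6966000$)
$\frac{x{\left(-2300,-821 \right)}}{h} = \frac{- \frac{4}{5} - 2300}{-6966000} = \left(- \frac{11504}{5}\right) \left(- \frac{1}{6966000}\right) = \frac{719}{2176875}$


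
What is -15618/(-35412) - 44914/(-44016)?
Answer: 94914019/64945608 ≈ 1.4614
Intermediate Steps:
-15618/(-35412) - 44914/(-44016) = -15618*(-1/35412) - 44914*(-1/44016) = 2603/5902 + 22457/22008 = 94914019/64945608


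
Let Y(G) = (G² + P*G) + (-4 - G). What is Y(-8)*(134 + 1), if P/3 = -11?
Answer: 44820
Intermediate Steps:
P = -33 (P = 3*(-11) = -33)
Y(G) = -4 + G² - 34*G (Y(G) = (G² - 33*G) + (-4 - G) = -4 + G² - 34*G)
Y(-8)*(134 + 1) = (-4 + (-8)² - 34*(-8))*(134 + 1) = (-4 + 64 + 272)*135 = 332*135 = 44820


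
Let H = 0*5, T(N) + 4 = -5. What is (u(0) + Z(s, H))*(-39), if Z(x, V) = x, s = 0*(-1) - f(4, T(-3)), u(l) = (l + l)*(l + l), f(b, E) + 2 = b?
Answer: 78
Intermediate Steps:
T(N) = -9 (T(N) = -4 - 5 = -9)
f(b, E) = -2 + b
H = 0
u(l) = 4*l**2 (u(l) = (2*l)*(2*l) = 4*l**2)
s = -2 (s = 0*(-1) - (-2 + 4) = 0 - 1*2 = 0 - 2 = -2)
(u(0) + Z(s, H))*(-39) = (4*0**2 - 2)*(-39) = (4*0 - 2)*(-39) = (0 - 2)*(-39) = -2*(-39) = 78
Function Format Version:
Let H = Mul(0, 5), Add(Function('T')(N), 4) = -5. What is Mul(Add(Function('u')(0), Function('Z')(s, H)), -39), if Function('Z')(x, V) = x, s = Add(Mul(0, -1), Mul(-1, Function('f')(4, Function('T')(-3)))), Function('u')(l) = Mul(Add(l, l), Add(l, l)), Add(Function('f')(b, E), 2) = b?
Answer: 78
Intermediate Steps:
Function('T')(N) = -9 (Function('T')(N) = Add(-4, -5) = -9)
Function('f')(b, E) = Add(-2, b)
H = 0
Function('u')(l) = Mul(4, Pow(l, 2)) (Function('u')(l) = Mul(Mul(2, l), Mul(2, l)) = Mul(4, Pow(l, 2)))
s = -2 (s = Add(Mul(0, -1), Mul(-1, Add(-2, 4))) = Add(0, Mul(-1, 2)) = Add(0, -2) = -2)
Mul(Add(Function('u')(0), Function('Z')(s, H)), -39) = Mul(Add(Mul(4, Pow(0, 2)), -2), -39) = Mul(Add(Mul(4, 0), -2), -39) = Mul(Add(0, -2), -39) = Mul(-2, -39) = 78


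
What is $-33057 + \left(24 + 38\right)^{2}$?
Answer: $-29213$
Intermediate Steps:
$-33057 + \left(24 + 38\right)^{2} = -33057 + 62^{2} = -33057 + 3844 = -29213$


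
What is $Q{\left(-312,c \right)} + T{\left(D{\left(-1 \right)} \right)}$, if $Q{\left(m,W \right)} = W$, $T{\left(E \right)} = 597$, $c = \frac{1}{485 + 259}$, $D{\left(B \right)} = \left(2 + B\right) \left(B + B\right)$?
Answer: $\frac{444169}{744} \approx 597.0$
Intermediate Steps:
$D{\left(B \right)} = 2 B \left(2 + B\right)$ ($D{\left(B \right)} = \left(2 + B\right) 2 B = 2 B \left(2 + B\right)$)
$c = \frac{1}{744} \approx 0.0013441$
$Q{\left(-312,c \right)} + T{\left(D{\left(-1 \right)} \right)} = \frac{1}{744} + 597 = \frac{444169}{744}$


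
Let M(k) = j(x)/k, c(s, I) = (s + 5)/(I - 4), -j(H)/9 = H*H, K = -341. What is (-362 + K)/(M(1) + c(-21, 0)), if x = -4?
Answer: 703/140 ≈ 5.0214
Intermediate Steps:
j(H) = -9*H² (j(H) = -9*H*H = -9*H²)
c(s, I) = (5 + s)/(-4 + I)
M(k) = -144/k (M(k) = (-9*(-4)²)/k = (-9*16)/k = -144/k)
(-362 + K)/(M(1) + c(-21, 0)) = (-362 - 341)/(-144/1 + (5 - 21)/(-4 + 0)) = -703/(-144*1 - 16/(-4)) = -703/(-144 - ¼*(-16)) = -703/(-144 + 4) = -703/(-140) = -703*(-1/140) = 703/140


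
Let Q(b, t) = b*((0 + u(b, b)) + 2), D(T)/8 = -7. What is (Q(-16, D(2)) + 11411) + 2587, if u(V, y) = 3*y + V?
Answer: 14990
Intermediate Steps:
u(V, y) = V + 3*y
D(T) = -56 (D(T) = 8*(-7) = -56)
Q(b, t) = b*(2 + 4*b) (Q(b, t) = b*((0 + (b + 3*b)) + 2) = b*((0 + 4*b) + 2) = b*(4*b + 2) = b*(2 + 4*b))
(Q(-16, D(2)) + 11411) + 2587 = (2*(-16)*(1 + 2*(-16)) + 11411) + 2587 = (2*(-16)*(1 - 32) + 11411) + 2587 = (2*(-16)*(-31) + 11411) + 2587 = (992 + 11411) + 2587 = 12403 + 2587 = 14990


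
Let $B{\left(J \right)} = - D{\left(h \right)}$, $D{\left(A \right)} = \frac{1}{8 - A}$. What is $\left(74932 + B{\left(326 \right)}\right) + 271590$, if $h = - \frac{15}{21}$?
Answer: $\frac{21137835}{61} \approx 3.4652 \cdot 10^{5}$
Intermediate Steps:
$h = - \frac{5}{7}$ ($h = \left(-15\right) \frac{1}{21} = - \frac{5}{7} \approx -0.71429$)
$B{\left(J \right)} = - \frac{7}{61}$ ($B{\left(J \right)} = - \frac{-1}{-8 - \frac{5}{7}} = - \frac{-1}{- \frac{61}{7}} = - \frac{\left(-1\right) \left(-7\right)}{61} = \left(-1\right) \frac{7}{61} = - \frac{7}{61}$)
$\left(74932 + B{\left(326 \right)}\right) + 271590 = \left(74932 - \frac{7}{61}\right) + 271590 = \frac{4570845}{61} + 271590 = \frac{21137835}{61}$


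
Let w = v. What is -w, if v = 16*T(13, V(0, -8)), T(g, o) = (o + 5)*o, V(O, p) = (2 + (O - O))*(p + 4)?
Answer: -384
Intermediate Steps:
V(O, p) = 8 + 2*p (V(O, p) = (2 + 0)*(4 + p) = 2*(4 + p) = 8 + 2*p)
T(g, o) = o*(5 + o) (T(g, o) = (5 + o)*o = o*(5 + o))
v = 384 (v = 16*((8 + 2*(-8))*(5 + (8 + 2*(-8)))) = 16*((8 - 16)*(5 + (8 - 16))) = 16*(-8*(5 - 8)) = 16*(-8*(-3)) = 16*24 = 384)
w = 384
-w = -1*384 = -384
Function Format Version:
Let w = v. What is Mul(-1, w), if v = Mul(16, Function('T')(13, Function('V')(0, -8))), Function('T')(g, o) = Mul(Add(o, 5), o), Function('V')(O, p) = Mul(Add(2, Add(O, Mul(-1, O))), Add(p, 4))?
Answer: -384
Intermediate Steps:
Function('V')(O, p) = Add(8, Mul(2, p)) (Function('V')(O, p) = Mul(Add(2, 0), Add(4, p)) = Mul(2, Add(4, p)) = Add(8, Mul(2, p)))
Function('T')(g, o) = Mul(o, Add(5, o)) (Function('T')(g, o) = Mul(Add(5, o), o) = Mul(o, Add(5, o)))
v = 384 (v = Mul(16, Mul(Add(8, Mul(2, -8)), Add(5, Add(8, Mul(2, -8))))) = Mul(16, Mul(Add(8, -16), Add(5, Add(8, -16)))) = Mul(16, Mul(-8, Add(5, -8))) = Mul(16, Mul(-8, -3)) = Mul(16, 24) = 384)
w = 384
Mul(-1, w) = Mul(-1, 384) = -384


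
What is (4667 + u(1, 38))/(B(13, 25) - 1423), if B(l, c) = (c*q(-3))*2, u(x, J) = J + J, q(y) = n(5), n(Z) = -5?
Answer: -4743/1673 ≈ -2.8350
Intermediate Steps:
q(y) = -5
u(x, J) = 2*J
B(l, c) = -10*c (B(l, c) = (c*(-5))*2 = -5*c*2 = -10*c)
(4667 + u(1, 38))/(B(13, 25) - 1423) = (4667 + 2*38)/(-10*25 - 1423) = (4667 + 76)/(-250 - 1423) = 4743/(-1673) = 4743*(-1/1673) = -4743/1673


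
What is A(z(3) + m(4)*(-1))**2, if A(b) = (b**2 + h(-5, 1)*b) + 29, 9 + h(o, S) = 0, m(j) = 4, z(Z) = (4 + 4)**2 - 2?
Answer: 8242641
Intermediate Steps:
z(Z) = 62 (z(Z) = 8**2 - 2 = 64 - 2 = 62)
h(o, S) = -9 (h(o, S) = -9 + 0 = -9)
A(b) = 29 + b**2 - 9*b (A(b) = (b**2 - 9*b) + 29 = 29 + b**2 - 9*b)
A(z(3) + m(4)*(-1))**2 = (29 + (62 + 4*(-1))**2 - 9*(62 + 4*(-1)))**2 = (29 + (62 - 4)**2 - 9*(62 - 4))**2 = (29 + 58**2 - 9*58)**2 = (29 + 3364 - 522)**2 = 2871**2 = 8242641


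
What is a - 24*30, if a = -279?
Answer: -999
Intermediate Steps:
a - 24*30 = -279 - 24*30 = -279 - 720 = -999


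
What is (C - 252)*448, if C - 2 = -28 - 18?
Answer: -132608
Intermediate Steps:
C = -44 (C = 2 + (-28 - 18) = 2 - 46 = -44)
(C - 252)*448 = (-44 - 252)*448 = -296*448 = -132608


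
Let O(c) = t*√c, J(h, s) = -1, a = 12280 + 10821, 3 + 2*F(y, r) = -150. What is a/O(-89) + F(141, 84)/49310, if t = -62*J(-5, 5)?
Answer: -153/98620 - 23101*I*√89/5518 ≈ -0.0015514 - 39.495*I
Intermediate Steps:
F(y, r) = -153/2 (F(y, r) = -3/2 + (½)*(-150) = -3/2 - 75 = -153/2)
a = 23101
t = 62 (t = -62*(-1) = 62)
O(c) = 62*√c
a/O(-89) + F(141, 84)/49310 = 23101/((62*√(-89))) - 153/2/49310 = 23101/((62*(I*√89))) - 153/2*1/49310 = 23101/((62*I*√89)) - 153/98620 = 23101*(-I*√89/5518) - 153/98620 = -23101*I*√89/5518 - 153/98620 = -153/98620 - 23101*I*√89/5518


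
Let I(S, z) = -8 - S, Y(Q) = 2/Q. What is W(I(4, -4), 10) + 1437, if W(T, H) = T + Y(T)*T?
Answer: 1427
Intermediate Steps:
W(T, H) = 2 + T (W(T, H) = T + (2/T)*T = T + 2 = 2 + T)
W(I(4, -4), 10) + 1437 = (2 + (-8 - 1*4)) + 1437 = (2 + (-8 - 4)) + 1437 = (2 - 12) + 1437 = -10 + 1437 = 1427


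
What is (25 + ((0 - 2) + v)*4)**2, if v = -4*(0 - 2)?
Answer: 2401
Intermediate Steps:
v = 8 (v = -4*(-2) = 8)
(25 + ((0 - 2) + v)*4)**2 = (25 + ((0 - 2) + 8)*4)**2 = (25 + (-2 + 8)*4)**2 = (25 + 6*4)**2 = (25 + 24)**2 = 49**2 = 2401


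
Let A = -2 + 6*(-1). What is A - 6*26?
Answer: -164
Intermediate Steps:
A = -8 (A = -2 - 6 = -8)
A - 6*26 = -8 - 6*26 = -8 - 156 = -164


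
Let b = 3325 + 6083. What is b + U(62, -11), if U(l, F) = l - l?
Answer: 9408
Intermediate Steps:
U(l, F) = 0
b = 9408
b + U(62, -11) = 9408 + 0 = 9408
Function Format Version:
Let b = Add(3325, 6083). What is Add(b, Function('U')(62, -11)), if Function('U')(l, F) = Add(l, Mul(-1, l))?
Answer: 9408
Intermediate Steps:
Function('U')(l, F) = 0
b = 9408
Add(b, Function('U')(62, -11)) = Add(9408, 0) = 9408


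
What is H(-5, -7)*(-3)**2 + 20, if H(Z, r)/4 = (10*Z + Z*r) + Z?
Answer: -700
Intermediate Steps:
H(Z, r) = 44*Z + 4*Z*r (H(Z, r) = 4*((10*Z + Z*r) + Z) = 4*(11*Z + Z*r) = 44*Z + 4*Z*r)
H(-5, -7)*(-3)**2 + 20 = (4*(-5)*(11 - 7))*(-3)**2 + 20 = (4*(-5)*4)*9 + 20 = -80*9 + 20 = -720 + 20 = -700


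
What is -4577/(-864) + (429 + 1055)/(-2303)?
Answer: 1322665/284256 ≈ 4.6531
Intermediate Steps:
-4577/(-864) + (429 + 1055)/(-2303) = -4577*(-1/864) + 1484*(-1/2303) = 4577/864 - 212/329 = 1322665/284256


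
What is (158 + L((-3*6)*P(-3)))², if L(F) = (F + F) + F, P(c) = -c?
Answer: 16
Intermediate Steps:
L(F) = 3*F (L(F) = 2*F + F = 3*F)
(158 + L((-3*6)*P(-3)))² = (158 + 3*((-3*6)*(-1*(-3))))² = (158 + 3*(-18*3))² = (158 + 3*(-54))² = (158 - 162)² = (-4)² = 16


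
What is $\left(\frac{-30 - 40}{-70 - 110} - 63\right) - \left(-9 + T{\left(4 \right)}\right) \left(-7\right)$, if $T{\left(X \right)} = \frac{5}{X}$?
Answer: $- \frac{4207}{36} \approx -116.86$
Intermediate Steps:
$\left(\frac{-30 - 40}{-70 - 110} - 63\right) - \left(-9 + T{\left(4 \right)}\right) \left(-7\right) = \left(\frac{-30 - 40}{-70 - 110} - 63\right) - \left(-9 + \frac{5}{4}\right) \left(-7\right) = \left(\frac{-30 - 40}{-180} - 63\right) - \left(-9 + 5 \cdot \frac{1}{4}\right) \left(-7\right) = \left(\left(-30 - 40\right) \left(- \frac{1}{180}\right) - 63\right) - \left(-9 + \frac{5}{4}\right) \left(-7\right) = \left(\left(-70\right) \left(- \frac{1}{180}\right) - 63\right) - \left(- \frac{31}{4}\right) \left(-7\right) = \left(\frac{7}{18} - 63\right) - \frac{217}{4} = - \frac{1127}{18} - \frac{217}{4} = - \frac{4207}{36}$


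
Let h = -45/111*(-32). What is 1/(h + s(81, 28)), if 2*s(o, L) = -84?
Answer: -37/1074 ≈ -0.034451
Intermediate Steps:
s(o, L) = -42 (s(o, L) = (½)*(-84) = -42)
h = 480/37 (h = -45*1/111*(-32) = -15/37*(-32) = 480/37 ≈ 12.973)
1/(h + s(81, 28)) = 1/(480/37 - 42) = 1/(-1074/37) = -37/1074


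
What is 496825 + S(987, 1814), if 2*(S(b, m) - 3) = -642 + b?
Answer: 994001/2 ≈ 4.9700e+5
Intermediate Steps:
S(b, m) = -318 + b/2 (S(b, m) = 3 + (-642 + b)/2 = 3 + (-321 + b/2) = -318 + b/2)
496825 + S(987, 1814) = 496825 + (-318 + (1/2)*987) = 496825 + (-318 + 987/2) = 496825 + 351/2 = 994001/2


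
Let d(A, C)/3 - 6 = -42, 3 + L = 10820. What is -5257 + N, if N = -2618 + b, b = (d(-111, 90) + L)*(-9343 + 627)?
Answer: -93347519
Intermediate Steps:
L = 10817 (L = -3 + 10820 = 10817)
d(A, C) = -108 (d(A, C) = 18 + 3*(-42) = 18 - 126 = -108)
b = -93339644 (b = (-108 + 10817)*(-9343 + 627) = 10709*(-8716) = -93339644)
N = -93342262 (N = -2618 - 93339644 = -93342262)
-5257 + N = -5257 - 93342262 = -93347519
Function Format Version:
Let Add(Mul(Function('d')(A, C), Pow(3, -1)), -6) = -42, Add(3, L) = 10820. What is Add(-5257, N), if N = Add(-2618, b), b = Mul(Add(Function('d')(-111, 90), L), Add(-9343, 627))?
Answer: -93347519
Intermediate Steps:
L = 10817 (L = Add(-3, 10820) = 10817)
Function('d')(A, C) = -108 (Function('d')(A, C) = Add(18, Mul(3, -42)) = Add(18, -126) = -108)
b = -93339644 (b = Mul(Add(-108, 10817), Add(-9343, 627)) = Mul(10709, -8716) = -93339644)
N = -93342262 (N = Add(-2618, -93339644) = -93342262)
Add(-5257, N) = Add(-5257, -93342262) = -93347519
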